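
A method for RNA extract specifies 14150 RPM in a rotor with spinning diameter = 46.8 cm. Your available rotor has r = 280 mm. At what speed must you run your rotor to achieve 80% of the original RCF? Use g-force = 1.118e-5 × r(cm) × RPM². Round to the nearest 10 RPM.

11570 RPM

Original rotor: r = 46.8 / 2 = 23.4 cm
RCF_original = 1.118 × 10⁻⁵ × 23.4 × (14150)² = 1.118 × 10⁻⁵ × 23.4 × 200,222,500 ≈ 52,380.6 × g
Target RCF = 0.8 × 52,380.6 ≈ 41,904.5 × g
Your rotor: r = 280 mm = 28.0 cm
41,904.5 = 1.118 × 10⁻⁵ × 28 × N²
N² = 41,904.5 / (31.304 × 10⁻⁵) = 133,863,085
N ≈ √133,863,085 ≈ 11,569.9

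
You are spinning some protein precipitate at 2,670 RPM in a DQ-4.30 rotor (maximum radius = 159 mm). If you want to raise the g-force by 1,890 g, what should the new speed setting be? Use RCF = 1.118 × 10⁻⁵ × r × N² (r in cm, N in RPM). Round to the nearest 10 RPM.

N₂ ≈ 4210 RPM

r = 159 mm = 15.9 cm
Current RCF = 1.118 × 10⁻⁵ × 15.9 × (2670)² = 1.118 × 10⁻⁵ × 15.9 × 7,128,900 ≈ 1,267.2 × g
Target RCF = 1,267.2 + 1,890 = 3,157.2 × g
N² = 3,157.2 / (17.7762 × 10⁻⁵) = 17,760,826
N ≈ √17,760,826 ≈ 4,214.4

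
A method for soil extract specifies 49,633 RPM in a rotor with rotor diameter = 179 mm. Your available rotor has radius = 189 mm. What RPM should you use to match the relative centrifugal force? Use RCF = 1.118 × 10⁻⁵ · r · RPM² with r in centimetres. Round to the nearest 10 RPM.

≈ 34150 RPM

Original rotor: r = 179 mm / 2 = 89.5 mm = 8.95 cm
RCF = 1.118 × 10⁻⁵ × r × N²
RCF_original = 1.118 × 10⁻⁵ × 8.95 × (49633)² = 1.118 × 10⁻⁵ × 8.95 × 2,463,434,689 ≈ 246,493.7 × g
Your rotor: r = 189 mm = 18.9 cm
246,493.7 = 1.118 × 10⁻⁵ × 18.9 × N²
N² = 246,493.7 / (21.1302 × 10⁻⁵) = 1,166,546,933
N ≈ √1,166,546,933 ≈ 34,154.7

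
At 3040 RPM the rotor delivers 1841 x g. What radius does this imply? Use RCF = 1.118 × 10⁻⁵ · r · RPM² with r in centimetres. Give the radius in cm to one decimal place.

17.8 cm

1841 = 1.118 × 10⁻⁵ × r × (3040)²
r = 1841 / (1.118 × 10⁻⁵ × 9,241,600) = 1841 / 103.3211 ≈ 17.818 cm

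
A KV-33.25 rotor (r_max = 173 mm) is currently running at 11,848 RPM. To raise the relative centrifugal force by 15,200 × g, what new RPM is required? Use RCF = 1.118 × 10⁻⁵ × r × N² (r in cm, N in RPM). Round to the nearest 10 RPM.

r = 173 mm = 17.3 cm
Current RCF = 1.118 × 10⁻⁵ × 17.3 × (11848)² = 1.118 × 10⁻⁵ × 17.3 × 140,375,104 ≈ 27,150.5 × g
Target RCF = 27,150.5 + 15,200 = 42,350.5 × g
N² = 42,350.5 / (19.3414 × 10⁻⁵) = 218,962,950
N ≈ √218,962,950 ≈ 14,797.4

14800 RPM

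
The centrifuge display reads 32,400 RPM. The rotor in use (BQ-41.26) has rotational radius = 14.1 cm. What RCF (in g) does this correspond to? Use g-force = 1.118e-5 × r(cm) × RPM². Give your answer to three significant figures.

RCF = 1.118 × 10⁻⁵ × 14.1 × (32400)² = 1.118 × 10⁻⁵ × 14.1 × 1,049,760,000 ≈ 165,482.1 × g

RCF ≈ 165000 g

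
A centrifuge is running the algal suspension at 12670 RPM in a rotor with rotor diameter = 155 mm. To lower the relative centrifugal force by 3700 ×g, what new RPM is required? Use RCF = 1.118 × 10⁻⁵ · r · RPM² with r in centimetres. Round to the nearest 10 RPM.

r = 155 mm / 2 = 77.5 mm = 7.75 cm
Current RCF = 1.118 × 10⁻⁵ × 7.75 × (12670)² = 1.118 × 10⁻⁵ × 7.75 × 160,528,900 ≈ 13,909 × g
Target RCF = 13,909 − 3,700 = 10,209 × g
N² = 10,209 / (8.6645 × 10⁻⁵) = 117,825,610
N ≈ √117,825,610 ≈ 10,854.8

N₂ ≈ 10850 RPM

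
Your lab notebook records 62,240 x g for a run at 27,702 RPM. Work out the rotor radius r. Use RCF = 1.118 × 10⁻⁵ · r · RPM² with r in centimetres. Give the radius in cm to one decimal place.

r ≈ 7.3 cm

RCF = 1.118 × 10⁻⁵ × r × N²
62240 = 1.118 × 10⁻⁵ × r × (27702)²
r = 62240 / (1.118 × 10⁻⁵ × 767,400,804) = 62240 / 8579.541 ≈ 7.254 cm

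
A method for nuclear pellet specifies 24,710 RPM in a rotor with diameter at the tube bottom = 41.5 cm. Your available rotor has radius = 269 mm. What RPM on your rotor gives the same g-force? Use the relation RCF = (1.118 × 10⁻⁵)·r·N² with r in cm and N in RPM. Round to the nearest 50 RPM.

≈ 21700 RPM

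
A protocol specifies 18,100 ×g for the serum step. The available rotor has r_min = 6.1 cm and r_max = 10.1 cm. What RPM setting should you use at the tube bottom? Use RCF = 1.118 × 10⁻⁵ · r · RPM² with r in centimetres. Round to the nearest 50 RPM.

Use r_max = 10.1 cm.
18,100 = 1.118 × 10⁻⁵ × 10.1 × N²
N² = 18,100 / (11.2918 × 10⁻⁵) = 160,293,310
N ≈ √160,293,310 ≈ 12,660.7

12650 RPM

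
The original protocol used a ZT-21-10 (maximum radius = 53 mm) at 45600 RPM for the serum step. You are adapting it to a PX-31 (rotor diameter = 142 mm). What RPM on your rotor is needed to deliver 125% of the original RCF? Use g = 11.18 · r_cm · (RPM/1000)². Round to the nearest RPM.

44048 RPM

Original rotor: r = 53 mm = 5.3 cm
RCF_original = 11.18 × 5.3 × (45.6)² = 11.18 × 5.3 × 2,079.36 ≈ 123,210.4 × g
Target RCF = 1.25 × 123,210.4 ≈ 154,013 × g
Your rotor: r = 142 mm / 2 = 71 mm = 7.1 cm
154,013 = 11.18 × 7.1 × (N/1000)²
(N/1000)² = 154,013 / 79.378 = 1940.248
N = 1000 × √1940.248 ≈ 44,048.2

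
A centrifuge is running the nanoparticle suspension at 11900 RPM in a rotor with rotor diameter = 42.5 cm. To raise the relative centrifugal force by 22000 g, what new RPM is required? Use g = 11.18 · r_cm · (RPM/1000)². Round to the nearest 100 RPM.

N₂ ≈ 15300 RPM

r = 42.5 / 2 = 21.25 cm
Current RCF = 11.18 × 21.25 × (11.9)² = 11.18 × 21.25 × 141.61 ≈ 33,643 × g
Target RCF = 33,643 + 22,000 = 55,643 × g
(N/1000)² = 55,643 / 237.575 = 234.2124
N = 1000 × √234.2124 ≈ 15,304.0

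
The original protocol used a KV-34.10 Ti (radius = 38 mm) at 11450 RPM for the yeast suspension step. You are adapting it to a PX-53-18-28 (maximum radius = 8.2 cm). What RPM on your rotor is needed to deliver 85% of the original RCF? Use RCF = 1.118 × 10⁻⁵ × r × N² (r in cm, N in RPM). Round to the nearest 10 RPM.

Original rotor: r = 38 mm = 3.8 cm
RCF_original = 1.118 × 10⁻⁵ × 3.8 × (11450)² = 1.118 × 10⁻⁵ × 3.8 × 131,102,500 ≈ 5,569.8 × g
Target RCF = 0.85 × 5,569.8 ≈ 4,734.3 × g
4,734.3 = 1.118 × 10⁻⁵ × 8.2 × N²
N² = 4,734.3 / (9.1676 × 10⁻⁵) = 51,641,651
N ≈ √51,641,651 ≈ 7,186.2

7190 RPM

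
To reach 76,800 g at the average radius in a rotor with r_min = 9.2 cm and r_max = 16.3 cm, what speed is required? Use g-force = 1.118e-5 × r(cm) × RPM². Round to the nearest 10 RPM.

r_avg = (9.2 + 16.3) / 2 = 12.75 cm
76,800 = 1.118 × 10⁻⁵ × 12.75 × N²
N² = 76,800 / (14.2545 × 10⁻⁵) = 538,777,228
N ≈ √538,777,228 ≈ 23,211.6

≈ 23210 RPM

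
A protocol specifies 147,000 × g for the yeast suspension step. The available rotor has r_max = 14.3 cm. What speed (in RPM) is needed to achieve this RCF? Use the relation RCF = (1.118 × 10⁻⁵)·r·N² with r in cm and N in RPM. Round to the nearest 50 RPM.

RCF = 1.118 × 10⁻⁵ × r × N²
147,000 = 1.118 × 10⁻⁵ × 14.3 × N²
N² = 147,000 / (15.9874 × 10⁻⁵) = 919,474,086
N ≈ √919,474,086 ≈ 30,322.8

30300 RPM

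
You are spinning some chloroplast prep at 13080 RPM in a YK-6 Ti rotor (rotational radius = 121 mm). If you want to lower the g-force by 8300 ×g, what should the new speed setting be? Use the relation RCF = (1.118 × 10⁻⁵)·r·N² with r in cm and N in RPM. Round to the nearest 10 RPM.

≈ 10480 RPM

r = 121 mm = 12.1 cm
Current RCF = 1.118 × 10⁻⁵ × 12.1 × (13080)² = 1.118 × 10⁻⁵ × 12.1 × 171,086,400 ≈ 23,144.2 × g
Target RCF = 23,144.2 − 8,300 = 14,844.2 × g
N² = 14,844.2 / (13.5278 × 10⁻⁵) = 109,731,072
N ≈ √109,731,072 ≈ 10,475.3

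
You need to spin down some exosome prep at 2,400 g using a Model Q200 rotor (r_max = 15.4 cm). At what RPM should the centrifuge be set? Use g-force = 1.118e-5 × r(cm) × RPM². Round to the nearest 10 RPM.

3730 RPM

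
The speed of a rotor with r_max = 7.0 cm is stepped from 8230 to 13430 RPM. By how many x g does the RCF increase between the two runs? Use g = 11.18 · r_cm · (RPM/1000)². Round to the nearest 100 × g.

8800 x g

RCF₁ = 11.18 × 7 × (8.23)² = 11.18 × 7 × 67.7329 ≈ 5,300.8 × g
RCF₂ = 11.18 × 7 × (13.43)² = 11.18 × 7 × 180.3649 ≈ 14,115.4 × g
Increase = 14,115.4 − 5,300.8 = 8,814.6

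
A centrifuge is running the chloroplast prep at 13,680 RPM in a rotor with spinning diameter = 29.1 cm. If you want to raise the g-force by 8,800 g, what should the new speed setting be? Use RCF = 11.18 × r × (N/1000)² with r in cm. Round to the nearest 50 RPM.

r = 29.1 / 2 = 14.55 cm
Current RCF = 11.18 × 14.55 × (13.68)² = 11.18 × 14.55 × 187.1424 ≈ 30,442.3 × g
Target RCF = 30,442.3 + 8,800 = 39,242.3 × g
(N/1000)² = 39,242.3 / 162.669 = 241.2402
N = 1000 × √241.2402 ≈ 15,531.9

N₂ ≈ 15550 RPM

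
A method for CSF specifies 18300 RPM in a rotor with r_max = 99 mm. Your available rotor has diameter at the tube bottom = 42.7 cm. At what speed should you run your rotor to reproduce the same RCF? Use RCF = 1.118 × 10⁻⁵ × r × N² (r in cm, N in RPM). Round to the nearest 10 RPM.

≈ 12460 RPM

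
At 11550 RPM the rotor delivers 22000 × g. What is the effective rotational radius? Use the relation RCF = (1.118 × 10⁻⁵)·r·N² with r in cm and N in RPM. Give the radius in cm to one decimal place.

22000 = 1.118 × 10⁻⁵ × r × (11550)²
r = 22000 / (1.118 × 10⁻⁵ × 133,402,500) = 22000 / 1491.44 ≈ 14.751 cm

≈ 14.8 cm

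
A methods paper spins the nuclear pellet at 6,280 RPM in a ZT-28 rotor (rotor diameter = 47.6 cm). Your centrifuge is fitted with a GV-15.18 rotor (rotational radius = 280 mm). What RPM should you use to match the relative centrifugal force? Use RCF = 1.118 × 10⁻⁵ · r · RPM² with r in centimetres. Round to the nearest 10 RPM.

5790 RPM

Original rotor: r = 47.6 / 2 = 23.8 cm
RCF = 1.118 × 10⁻⁵ × r × N²
RCF_original = 1.118 × 10⁻⁵ × 23.8 × (6280)² = 1.118 × 10⁻⁵ × 23.8 × 39,438,400 ≈ 10,493.9 × g
Your rotor: r = 280 mm = 28.0 cm
10,493.9 = 1.118 × 10⁻⁵ × 28 × N²
N² = 10,493.9 / (31.304 × 10⁻⁵) = 33,522,553
N ≈ √33,522,553 ≈ 5,789.9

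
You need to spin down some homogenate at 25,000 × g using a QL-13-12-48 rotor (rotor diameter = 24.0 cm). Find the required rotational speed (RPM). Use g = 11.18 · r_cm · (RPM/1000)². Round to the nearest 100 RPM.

≈ 13700 RPM

r = 24.0 / 2 = 12 cm
RCF = 11.18 × r × (N/1000)²
25,000 = 11.18 × 12 × (N/1000)²
(N/1000)² = 25,000 / 134.16 = 186.3447
N = 1000 × √186.3447 ≈ 13,650.8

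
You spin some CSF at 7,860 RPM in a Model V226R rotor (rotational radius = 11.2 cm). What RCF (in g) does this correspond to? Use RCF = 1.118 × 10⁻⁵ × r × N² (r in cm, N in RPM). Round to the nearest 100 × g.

RCF ≈ 7700 g

RCF = 1.118 × 10⁻⁵ × r × N²
RCF = 1.118 × 10⁻⁵ × 11.2 × (7860)² = 1.118 × 10⁻⁵ × 11.2 × 61,779,600 ≈ 7,735.8 × g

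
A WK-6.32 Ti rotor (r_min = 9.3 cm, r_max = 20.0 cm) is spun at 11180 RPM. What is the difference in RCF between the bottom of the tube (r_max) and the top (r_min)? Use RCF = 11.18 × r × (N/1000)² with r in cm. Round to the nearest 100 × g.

≈ 15000 ×g

RCF_max = 11.18 × 20 × (11.18)² = 11.18 × 20 × 124.9924 ≈ 27,948.3 × g
RCF_min = 11.18 × 9.3 × (11.18)² = 11.18 × 9.3 × 124.9924 ≈ 12,996 × g
ΔRCF = 27,948.3 − 12,996 = 14,952.3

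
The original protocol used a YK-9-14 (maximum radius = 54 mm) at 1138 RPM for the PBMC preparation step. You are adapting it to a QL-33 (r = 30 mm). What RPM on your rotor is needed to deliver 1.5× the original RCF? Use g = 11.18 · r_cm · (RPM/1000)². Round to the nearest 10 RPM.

Original rotor: r = 54 mm = 5.4 cm
RCF_original = 11.18 × 5.4 × (1.138)² = 11.18 × 5.4 × 1.295044 ≈ 78.2 × g
Target RCF = 1.5 × 78.2 ≈ 117.3 × g
Your rotor: r = 30 mm = 3.0 cm
117.3 = 11.18 × 3 × (N/1000)²
(N/1000)² = 117.3 / 33.54 = 3.497317
N = 1000 × √3.497317 ≈ 1,870.1

≈ 1870 RPM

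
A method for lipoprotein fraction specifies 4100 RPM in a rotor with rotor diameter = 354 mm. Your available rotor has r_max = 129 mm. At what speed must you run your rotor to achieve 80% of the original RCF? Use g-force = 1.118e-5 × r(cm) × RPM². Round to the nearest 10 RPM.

Original rotor: r = 354 mm / 2 = 177 mm = 17.7 cm
RCF = 1.118 × 10⁻⁵ × r × N²
RCF_original = 1.118 × 10⁻⁵ × 17.7 × (4100)² = 1.118 × 10⁻⁵ × 17.7 × 16,810,000 ≈ 3,326.5 × g
Target RCF = 0.8 × 3,326.5 ≈ 2,661.2 × g
Your rotor: r = 129 mm = 12.9 cm
2,661.2 = 1.118 × 10⁻⁵ × 12.9 × N²
N² = 2,661.2 / (14.4222 × 10⁻⁵) = 18,452,109
N ≈ √18,452,109 ≈ 4,295.6

4300 RPM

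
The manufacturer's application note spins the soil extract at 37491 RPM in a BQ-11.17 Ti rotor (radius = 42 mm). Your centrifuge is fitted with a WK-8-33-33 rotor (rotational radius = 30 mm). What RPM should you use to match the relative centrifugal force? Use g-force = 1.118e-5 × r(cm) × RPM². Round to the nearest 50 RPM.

Original rotor: r = 42 mm = 4.2 cm
RCF_original = 1.118 × 10⁻⁵ × 4.2 × (37491)² = 1.118 × 10⁻⁵ × 4.2 × 1,405,575,081 ≈ 66,000.2 × g
Your rotor: r = 30 mm = 3.0 cm
66,000.2 = 1.118 × 10⁻⁵ × 3 × N²
N² = 66,000.2 / (3.354 × 10⁻⁵) = 1,967,805,605
N ≈ √1,967,805,605 ≈ 44,360.0

≈ 44350 RPM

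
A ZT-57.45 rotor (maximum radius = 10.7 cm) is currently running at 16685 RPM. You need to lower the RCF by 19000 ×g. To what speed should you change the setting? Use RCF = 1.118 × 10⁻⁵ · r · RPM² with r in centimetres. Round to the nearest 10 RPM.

Current RCF = 1.118 × 10⁻⁵ × 10.7 × (16685)² = 1.118 × 10⁻⁵ × 10.7 × 278,389,225 ≈ 33,302.6 × g
Target RCF = 33,302.6 − 19,000 = 14,302.6 × g
N² = 14,302.6 / (11.9626 × 10⁻⁵) = 119,560,965
N ≈ √119,560,965 ≈ 10,934.4

10930 RPM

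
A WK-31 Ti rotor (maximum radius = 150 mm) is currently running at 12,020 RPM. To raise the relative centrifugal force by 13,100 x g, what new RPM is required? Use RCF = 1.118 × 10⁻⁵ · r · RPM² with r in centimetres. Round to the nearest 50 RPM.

r = 150 mm = 15.0 cm
Current RCF = 1.118 × 10⁻⁵ × 15 × (12020)² = 1.118 × 10⁻⁵ × 15 × 144,480,400 ≈ 24,229.4 × g
Target RCF = 24,229.4 + 13,100 = 37,329.4 × g
N² = 37,329.4 / (16.77 × 10⁻⁵) = 222,596,303
N ≈ √222,596,303 ≈ 14,919.7

14900 RPM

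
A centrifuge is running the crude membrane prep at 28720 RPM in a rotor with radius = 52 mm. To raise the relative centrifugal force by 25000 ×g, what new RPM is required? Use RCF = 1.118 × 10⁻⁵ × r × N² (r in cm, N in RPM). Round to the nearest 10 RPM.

35420 RPM

r = 52 mm = 5.2 cm
Current RCF = 1.118 × 10⁻⁵ × 5.2 × (28720)² = 1.118 × 10⁻⁵ × 5.2 × 824,838,400 ≈ 47,952.8 × g
Target RCF = 47,952.8 + 25,000 = 72,952.8 × g
N² = 72,952.8 / (5.8136 × 10⁻⁵) = 1,254,864,456
N ≈ √1,254,864,456 ≈ 35,424.1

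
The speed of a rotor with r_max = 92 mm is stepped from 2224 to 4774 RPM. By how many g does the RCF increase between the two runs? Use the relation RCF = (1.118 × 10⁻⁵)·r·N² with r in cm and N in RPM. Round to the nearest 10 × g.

r = 92 mm = 9.2 cm
RCF₁ = 1.118 × 10⁻⁵ × 9.2 × (2224)² = 1.118 × 10⁻⁵ × 9.2 × 4,946,176 ≈ 508.7 × g
RCF₂ = 1.118 × 10⁻⁵ × 9.2 × (4774)² = 1.118 × 10⁻⁵ × 9.2 × 22,791,076 ≈ 2,344.2 × g
Increase = 2,344.2 − 508.7 = 1,835.5

1840 g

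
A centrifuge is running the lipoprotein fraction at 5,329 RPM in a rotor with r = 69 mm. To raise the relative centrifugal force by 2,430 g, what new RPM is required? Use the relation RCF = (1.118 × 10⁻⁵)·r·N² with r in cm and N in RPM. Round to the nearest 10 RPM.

≈ 7740 RPM

r = 69 mm = 6.9 cm
Current RCF = 1.118 × 10⁻⁵ × 6.9 × (5329)² = 1.118 × 10⁻⁵ × 6.9 × 28,398,241 ≈ 2,190.7 × g
Target RCF = 2,190.7 + 2,430 = 4,620.7 × g
N² = 4,620.7 / (7.7142 × 10⁻⁵) = 59,898,629
N ≈ √59,898,629 ≈ 7,739.4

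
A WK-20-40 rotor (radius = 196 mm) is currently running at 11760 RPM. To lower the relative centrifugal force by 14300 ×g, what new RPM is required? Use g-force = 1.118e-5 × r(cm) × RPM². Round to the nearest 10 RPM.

r = 196 mm = 19.6 cm
Current RCF = 1.118 × 10⁻⁵ × 19.6 × (11760)² = 1.118 × 10⁻⁵ × 19.6 × 138,297,600 ≈ 30,304.9 × g
Target RCF = 30,304.9 − 14,300 = 16,004.9 × g
N² = 16,004.9 / (21.9128 × 10⁻⁵) = 73,039,046
N ≈ √73,039,046 ≈ 8,546.3

8550 RPM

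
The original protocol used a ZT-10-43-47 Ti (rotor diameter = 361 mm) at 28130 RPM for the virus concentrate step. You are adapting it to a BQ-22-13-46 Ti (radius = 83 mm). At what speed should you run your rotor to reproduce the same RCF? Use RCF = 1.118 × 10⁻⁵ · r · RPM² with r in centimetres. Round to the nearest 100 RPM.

41500 RPM

Original rotor: r = 361 mm / 2 = 180.5 mm = 18.05 cm
RCF_original = 1.118 × 10⁻⁵ × 18.05 × (28130)² = 1.118 × 10⁻⁵ × 18.05 × 791,296,900 ≈ 159,682.9 × g
Your rotor: r = 83 mm = 8.3 cm
159,682.9 = 1.118 × 10⁻⁵ × 8.3 × N²
N² = 159,682.9 / (9.2794 × 10⁻⁵) = 1,720,832,166
N ≈ √1,720,832,166 ≈ 41,482.9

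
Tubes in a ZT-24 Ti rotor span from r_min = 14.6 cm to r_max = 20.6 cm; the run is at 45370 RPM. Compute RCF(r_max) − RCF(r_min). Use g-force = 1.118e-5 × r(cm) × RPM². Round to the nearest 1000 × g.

ΔRCF ≈ 138000 x g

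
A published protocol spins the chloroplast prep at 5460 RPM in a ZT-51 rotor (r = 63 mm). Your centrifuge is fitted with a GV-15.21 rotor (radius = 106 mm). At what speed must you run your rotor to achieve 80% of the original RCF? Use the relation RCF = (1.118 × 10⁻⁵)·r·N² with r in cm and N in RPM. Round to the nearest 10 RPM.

Original rotor: r = 63 mm = 6.3 cm
RCF_original = 1.118 × 10⁻⁵ × 6.3 × (5460)² = 1.118 × 10⁻⁵ × 6.3 × 29,811,600 ≈ 2,099.8 × g
Target RCF = 0.8 × 2,099.8 ≈ 1,679.8 × g
Your rotor: r = 106 mm = 10.6 cm
1,679.8 = 1.118 × 10⁻⁵ × 10.6 × N²
N² = 1,679.8 / (11.8508 × 10⁻⁵) = 14,174,570
N ≈ √14,174,570 ≈ 3,764.9

≈ 3760 RPM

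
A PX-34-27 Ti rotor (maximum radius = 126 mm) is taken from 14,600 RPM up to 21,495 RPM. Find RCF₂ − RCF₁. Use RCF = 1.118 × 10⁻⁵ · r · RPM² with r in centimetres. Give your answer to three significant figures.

r = 126 mm = 12.6 cm
RCF₁ = 1.118 × 10⁻⁵ × 12.6 × (14600)² = 1.118 × 10⁻⁵ × 12.6 × 213,160,000 ≈ 30,027.4 × g
RCF₂ = 1.118 × 10⁻⁵ × 12.6 × (21495)² = 1.118 × 10⁻⁵ × 12.6 × 462,035,025 ≈ 65,085.9 × g
Increase = 65,085.9 − 30,027.4 = 35,058.5

≈ 35100 ×g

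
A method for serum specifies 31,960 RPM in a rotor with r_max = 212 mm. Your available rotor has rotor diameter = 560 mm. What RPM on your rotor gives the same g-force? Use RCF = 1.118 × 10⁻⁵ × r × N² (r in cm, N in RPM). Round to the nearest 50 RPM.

Original rotor: r = 212 mm = 21.2 cm
RCF_original = 1.118 × 10⁻⁵ × 21.2 × (31960)² = 1.118 × 10⁻⁵ × 21.2 × 1,021,441,600 ≈ 242,098 × g
Your rotor: r = 560 mm / 2 = 280 mm = 28 cm
242,098 = 1.118 × 10⁻⁵ × 28 × N²
N² = 242,098 / (31.304 × 10⁻⁵) = 773,377,204
N ≈ √773,377,204 ≈ 27,809.7

27800 RPM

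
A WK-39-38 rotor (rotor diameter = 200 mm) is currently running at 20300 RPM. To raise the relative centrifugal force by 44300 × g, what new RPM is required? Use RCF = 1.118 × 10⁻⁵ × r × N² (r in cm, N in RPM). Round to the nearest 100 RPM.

28400 RPM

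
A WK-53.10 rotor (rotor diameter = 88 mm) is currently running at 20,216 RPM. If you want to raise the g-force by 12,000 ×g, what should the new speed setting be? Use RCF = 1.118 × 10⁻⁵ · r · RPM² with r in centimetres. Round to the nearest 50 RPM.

r = 88 mm / 2 = 44 mm = 4.4 cm
Current RCF = 1.118 × 10⁻⁵ × 4.4 × (20216)² = 1.118 × 10⁻⁵ × 4.4 × 408,686,656 ≈ 20,104.1 × g
Target RCF = 20,104.1 + 12,000 = 32,104.1 × g
N² = 32,104.1 / (4.9192 × 10⁻⁵) = 652,628,476
N ≈ √652,628,476 ≈ 25,546.6

25550 RPM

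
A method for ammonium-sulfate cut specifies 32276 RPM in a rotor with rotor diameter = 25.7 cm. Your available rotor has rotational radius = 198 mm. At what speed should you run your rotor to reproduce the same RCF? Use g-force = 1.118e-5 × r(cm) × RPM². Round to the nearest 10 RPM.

≈ 26000 RPM

Original rotor: r = 25.7 / 2 = 12.85 cm
RCF_original = 1.118 × 10⁻⁵ × 12.85 × (32276)² = 1.118 × 10⁻⁵ × 12.85 × 1,041,740,176 ≈ 149,659.5 × g
Your rotor: r = 198 mm = 19.8 cm
149,659.5 = 1.118 × 10⁻⁵ × 19.8 × N²
N² = 149,659.5 / (22.1364 × 10⁻⁵) = 676,078,766
N ≈ √676,078,766 ≈ 26,001.5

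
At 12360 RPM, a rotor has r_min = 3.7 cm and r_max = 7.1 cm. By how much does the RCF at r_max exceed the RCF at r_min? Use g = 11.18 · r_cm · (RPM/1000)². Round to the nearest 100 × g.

≈ 5800 x g

ΔRCF = 11.18 × (r_max − r_min) × (N/1000)² = 11.18 × 3.4 × 152.7696 ≈ 5,807.1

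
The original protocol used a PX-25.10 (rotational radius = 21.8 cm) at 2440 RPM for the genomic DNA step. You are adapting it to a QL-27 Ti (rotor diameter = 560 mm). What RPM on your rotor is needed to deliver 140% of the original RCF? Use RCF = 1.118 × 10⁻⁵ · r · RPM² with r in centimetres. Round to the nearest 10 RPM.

2550 RPM

RCF_original = 1.118 × 10⁻⁵ × 21.8 × (2440)² = 1.118 × 10⁻⁵ × 21.8 × 5,953,600 ≈ 1,451 × g
Target RCF = 1.4 × 1,451 ≈ 2,031.4 × g
Your rotor: r = 560 mm / 2 = 280 mm = 28 cm
2,031.4 = 1.118 × 10⁻⁵ × 28 × N²
N² = 2,031.4 / (31.304 × 10⁻⁵) = 6,489,267
N ≈ √6,489,267 ≈ 2,547.4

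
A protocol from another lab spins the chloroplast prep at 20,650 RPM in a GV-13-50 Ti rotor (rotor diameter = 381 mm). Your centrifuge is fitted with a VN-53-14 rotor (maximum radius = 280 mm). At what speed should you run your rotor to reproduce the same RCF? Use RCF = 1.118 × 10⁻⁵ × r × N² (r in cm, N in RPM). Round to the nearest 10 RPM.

≈ 17030 RPM

Original rotor: r = 381 mm / 2 = 190.5 mm = 19.05 cm
RCF_original = 1.118 × 10⁻⁵ × 19.05 × (20650)² = 1.118 × 10⁻⁵ × 19.05 × 426,422,500 ≈ 90,819 × g
Your rotor: r = 280 mm = 28.0 cm
90,819 = 1.118 × 10⁻⁵ × 28 × N²
N² = 90,819 / (31.304 × 10⁻⁵) = 290,119,474
N ≈ √290,119,474 ≈ 17,032.9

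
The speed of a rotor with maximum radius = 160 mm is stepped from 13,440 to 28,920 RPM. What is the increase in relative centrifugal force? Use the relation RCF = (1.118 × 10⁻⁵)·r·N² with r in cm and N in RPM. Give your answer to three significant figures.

≈ 117000 x g

r = 160 mm = 16.0 cm
RCF₁ = 1.118 × 10⁻⁵ × 16 × (13440)² = 1.118 × 10⁻⁵ × 16 × 180,633,600 ≈ 32,311.7 × g
RCF₂ = 1.118 × 10⁻⁵ × 16 × (28920)² = 1.118 × 10⁻⁵ × 16 × 836,366,400 ≈ 149,609.2 × g
Increase = 149,609.2 − 32,311.7 = 117,297.5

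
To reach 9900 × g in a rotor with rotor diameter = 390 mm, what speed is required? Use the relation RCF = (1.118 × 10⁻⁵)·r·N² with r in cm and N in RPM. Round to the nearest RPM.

≈ 6739 RPM

r = 390 mm / 2 = 195 mm = 19.5 cm
9,900 = 1.118 × 10⁻⁵ × 19.5 × N²
N² = 9,900 / (21.801 × 10⁻⁵) = 45,410,761
N ≈ √45,410,761 ≈ 6,738.8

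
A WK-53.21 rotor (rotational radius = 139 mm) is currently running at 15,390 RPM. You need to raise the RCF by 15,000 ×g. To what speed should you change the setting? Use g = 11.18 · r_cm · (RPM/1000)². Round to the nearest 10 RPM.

N₂ ≈ 18260 RPM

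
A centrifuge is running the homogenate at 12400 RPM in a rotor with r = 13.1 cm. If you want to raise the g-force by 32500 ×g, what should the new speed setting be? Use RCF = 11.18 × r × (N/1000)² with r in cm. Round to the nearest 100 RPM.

Current RCF = 11.18 × 13.1 × (12.4)² = 11.18 × 13.1 × 153.76 ≈ 22,519.4 × g
Target RCF = 22,519.4 + 32,500 = 55,019.4 × g
(N/1000)² = 55,019.4 / 146.458 = 375.6667
N = 1000 × √375.6667 ≈ 19,382.1

N₂ ≈ 19400 RPM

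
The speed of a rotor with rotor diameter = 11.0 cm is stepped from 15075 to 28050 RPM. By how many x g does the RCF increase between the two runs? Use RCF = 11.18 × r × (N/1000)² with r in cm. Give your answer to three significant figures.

≈ 34400 x g

r = 11.0 / 2 = 5.5 cm
RCF₁ = 11.18 × 5.5 × (15.075)² = 11.18 × 5.5 × 227.255625 ≈ 13,973.9 × g
RCF₂ = 11.18 × 5.5 × (28.05)² = 11.18 × 5.5 × 786.8025 ≈ 48,380.5 × g
Increase = 48,380.5 − 13,973.9 = 34,406.6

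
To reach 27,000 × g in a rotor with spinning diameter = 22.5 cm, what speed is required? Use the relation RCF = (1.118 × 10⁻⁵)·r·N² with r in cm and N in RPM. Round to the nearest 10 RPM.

≈ 14650 RPM

r = 22.5 / 2 = 11.25 cm
RCF = 1.118 × 10⁻⁵ × r × N²
27,000 = 1.118 × 10⁻⁵ × 11.25 × N²
N² = 27,000 / (12.5775 × 10⁻⁵) = 214,669,052
N ≈ √214,669,052 ≈ 14,651.6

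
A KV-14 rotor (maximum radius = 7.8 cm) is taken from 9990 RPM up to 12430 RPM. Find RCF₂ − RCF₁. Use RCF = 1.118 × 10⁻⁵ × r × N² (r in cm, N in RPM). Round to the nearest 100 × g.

≈ 4800 × g

RCF₁ = 1.118 × 10⁻⁵ × 7.8 × (9990)² = 1.118 × 10⁻⁵ × 7.8 × 99,800,100 ≈ 8,703 × g
RCF₂ = 1.118 × 10⁻⁵ × 7.8 × (12430)² = 1.118 × 10⁻⁵ × 7.8 × 154,504,900 ≈ 13,473.4 × g
Increase = 13,473.4 − 8,703 = 4,770.4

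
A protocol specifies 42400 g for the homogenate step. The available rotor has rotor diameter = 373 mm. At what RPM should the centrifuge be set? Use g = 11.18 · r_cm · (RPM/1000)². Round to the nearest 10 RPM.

r = 373 mm / 2 = 186.5 mm = 18.65 cm
42,400 = 11.18 × 18.65 × (N/1000)²
(N/1000)² = 42,400 / 208.507 = 203.3505
N = 1000 × √203.3505 ≈ 14,260.1

N ≈ 14260 RPM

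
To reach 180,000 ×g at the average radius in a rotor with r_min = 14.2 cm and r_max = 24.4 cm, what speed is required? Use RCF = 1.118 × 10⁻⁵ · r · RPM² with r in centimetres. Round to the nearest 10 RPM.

N ≈ 28880 RPM

r_avg = (14.2 + 24.4) / 2 = 19.3 cm
RCF = 1.118 × 10⁻⁵ × r × N²
180,000 = 1.118 × 10⁻⁵ × 19.3 × N²
N² = 180,000 / (21.5774 × 10⁻⁵) = 834,206,160
N ≈ √834,206,160 ≈ 28,882.6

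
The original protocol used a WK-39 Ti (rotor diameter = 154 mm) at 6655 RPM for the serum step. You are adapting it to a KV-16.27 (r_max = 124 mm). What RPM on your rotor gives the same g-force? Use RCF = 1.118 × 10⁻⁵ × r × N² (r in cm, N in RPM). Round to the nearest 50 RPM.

Original rotor: r = 154 mm / 2 = 77 mm = 7.7 cm
RCF_original = 1.118 × 10⁻⁵ × 7.7 × (6655)² = 1.118 × 10⁻⁵ × 7.7 × 44,289,025 ≈ 3,812.7 × g
Your rotor: r = 124 mm = 12.4 cm
3,812.7 = 1.118 × 10⁻⁵ × 12.4 × N²
N² = 3,812.7 / (13.8632 × 10⁻⁵) = 27,502,308
N ≈ √27,502,308 ≈ 5,244.3

5250 RPM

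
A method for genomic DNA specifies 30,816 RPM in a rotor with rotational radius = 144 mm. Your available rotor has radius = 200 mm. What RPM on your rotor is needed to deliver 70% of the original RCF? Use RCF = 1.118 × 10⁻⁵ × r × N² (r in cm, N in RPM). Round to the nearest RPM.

≈ 21877 RPM

Original rotor: r = 144 mm = 14.4 cm
RCF = 1.118 × 10⁻⁵ × r × N²
RCF_original = 1.118 × 10⁻⁵ × 14.4 × (30816)² = 1.118 × 10⁻⁵ × 14.4 × 949,625,856 ≈ 152,882.2 × g
Target RCF = 0.7 × 152,882.2 ≈ 107,017.5 × g
Your rotor: r = 200 mm = 20.0 cm
107,017.5 = 1.118 × 10⁻⁵ × 20 × N²
N² = 107,017.5 / (22.36 × 10⁻⁵) = 478,611,360
N ≈ √478,611,360 ≈ 21,877.2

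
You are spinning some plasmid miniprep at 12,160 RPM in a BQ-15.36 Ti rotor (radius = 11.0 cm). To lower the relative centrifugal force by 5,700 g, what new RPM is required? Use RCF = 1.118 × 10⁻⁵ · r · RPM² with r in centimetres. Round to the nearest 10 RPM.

10080 RPM

Current RCF = 1.118 × 10⁻⁵ × 11 × (12160)² = 1.118 × 10⁻⁵ × 11 × 147,865,600 ≈ 18,184.5 × g
Target RCF = 18,184.5 − 5,700 = 12,484.5 × g
N² = 12,484.5 / (12.298 × 10⁻⁵) = 101,516,507
N ≈ √101,516,507 ≈ 10,075.5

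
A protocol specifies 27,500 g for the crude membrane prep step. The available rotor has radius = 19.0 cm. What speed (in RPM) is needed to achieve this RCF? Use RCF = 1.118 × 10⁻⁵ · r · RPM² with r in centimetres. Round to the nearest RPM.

11378 RPM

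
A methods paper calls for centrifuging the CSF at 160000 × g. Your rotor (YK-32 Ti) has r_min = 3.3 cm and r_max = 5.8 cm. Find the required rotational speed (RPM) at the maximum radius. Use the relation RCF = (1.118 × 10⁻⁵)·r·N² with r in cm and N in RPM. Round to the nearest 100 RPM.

N ≈ 49700 RPM

Use r_max = 5.8 cm.
RCF = 1.118 × 10⁻⁵ × r × N²
160,000 = 1.118 × 10⁻⁵ × 5.8 × N²
N² = 160,000 / (6.4844 × 10⁻⁵) = 2,467,460,366
N ≈ √2,467,460,366 ≈ 49,673.5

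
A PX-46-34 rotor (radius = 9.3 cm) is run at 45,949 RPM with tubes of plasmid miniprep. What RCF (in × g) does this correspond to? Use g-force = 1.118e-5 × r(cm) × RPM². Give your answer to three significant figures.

RCF = 1.118 × 10⁻⁵ × 9.3 × (45949)² = 1.118 × 10⁻⁵ × 9.3 × 2,111,310,601 ≈ 219,521.4 × g

RCF ≈ 220000 × g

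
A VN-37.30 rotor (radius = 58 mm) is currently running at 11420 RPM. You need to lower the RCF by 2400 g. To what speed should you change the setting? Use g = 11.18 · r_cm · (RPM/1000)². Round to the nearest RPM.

N₂ ≈ 9665 RPM

r = 58 mm = 5.8 cm
Current RCF = 11.18 × 5.8 × (11.42)² = 11.18 × 5.8 × 130.4164 ≈ 8,456.7 × g
Target RCF = 8,456.7 − 2,400 = 6,056.7 × g
(N/1000)² = 6,056.7 / 64.844 = 93.40417
N = 1000 × √93.40417 ≈ 9,664.6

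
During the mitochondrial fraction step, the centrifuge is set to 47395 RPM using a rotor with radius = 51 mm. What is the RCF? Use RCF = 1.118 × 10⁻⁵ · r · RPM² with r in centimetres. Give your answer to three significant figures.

r = 51 mm = 5.1 cm
RCF = 1.118 × 10⁻⁵ × 5.1 × (47395)² = 1.118 × 10⁻⁵ × 5.1 × 2,246,286,025 ≈ 128,078.7 × g

≈ 128000 x g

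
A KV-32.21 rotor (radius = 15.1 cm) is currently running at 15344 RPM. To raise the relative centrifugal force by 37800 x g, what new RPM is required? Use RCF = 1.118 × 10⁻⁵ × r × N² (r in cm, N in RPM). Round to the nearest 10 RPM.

21430 RPM

Current RCF = 1.118 × 10⁻⁵ × 15.1 × (15344)² = 1.118 × 10⁻⁵ × 15.1 × 235,438,336 ≈ 39,746.2 × g
Target RCF = 39,746.2 + 37,800 = 77,546.2 × g
N² = 77,546.2 / (16.8818 × 10⁻⁵) = 459,347,937
N ≈ √459,347,937 ≈ 21,432.4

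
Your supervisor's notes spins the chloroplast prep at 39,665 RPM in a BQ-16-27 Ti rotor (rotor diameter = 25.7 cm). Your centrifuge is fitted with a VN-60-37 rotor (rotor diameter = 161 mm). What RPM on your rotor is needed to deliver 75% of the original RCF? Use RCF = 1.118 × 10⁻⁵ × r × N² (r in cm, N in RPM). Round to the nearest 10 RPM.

43400 RPM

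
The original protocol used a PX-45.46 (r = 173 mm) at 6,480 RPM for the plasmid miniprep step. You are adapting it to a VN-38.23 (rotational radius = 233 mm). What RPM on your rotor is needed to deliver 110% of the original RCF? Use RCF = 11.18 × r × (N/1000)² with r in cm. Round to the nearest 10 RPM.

5860 RPM

Original rotor: r = 173 mm = 17.3 cm
RCF_original = 11.18 × 17.3 × (6.48)² = 11.18 × 17.3 × 41.9904 ≈ 8,121.5 × g
Target RCF = 1.1 × 8,121.5 ≈ 8,933.7 × g
Your rotor: r = 233 mm = 23.3 cm
8,933.7 = 11.18 × 23.3 × (N/1000)²
(N/1000)² = 8,933.7 / 260.494 = 34.29522
N = 1000 × √34.29522 ≈ 5,856.2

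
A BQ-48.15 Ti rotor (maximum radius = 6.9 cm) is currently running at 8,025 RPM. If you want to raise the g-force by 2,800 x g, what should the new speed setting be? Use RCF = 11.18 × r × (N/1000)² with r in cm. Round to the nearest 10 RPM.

Current RCF = 11.18 × 6.9 × (8.025)² = 11.18 × 6.9 × 64.400625 ≈ 4,968 × g
Target RCF = 4,968 + 2,800 = 7,768 × g
(N/1000)² = 7,768 / 77.142 = 100.6974
N = 1000 × √100.6974 ≈ 10,034.8

N₂ ≈ 10030 RPM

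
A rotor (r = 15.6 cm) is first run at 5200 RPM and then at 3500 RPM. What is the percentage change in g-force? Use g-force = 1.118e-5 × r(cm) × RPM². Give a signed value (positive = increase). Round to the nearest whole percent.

RCF ∝ N², so the ratio is (3500/5200)² = (0.673077)² = 0.4530.
Change = 0.4530 − 1 = -0.5470 → -54.7%.

-55%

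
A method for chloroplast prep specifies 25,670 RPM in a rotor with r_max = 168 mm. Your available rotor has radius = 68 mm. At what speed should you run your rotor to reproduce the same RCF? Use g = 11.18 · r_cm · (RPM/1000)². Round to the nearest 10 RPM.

≈ 40350 RPM

Original rotor: r = 168 mm = 16.8 cm
RCF_original = 11.18 × 16.8 × (25.67)² = 11.18 × 16.8 × 658.9489 ≈ 123,766.4 × g
Your rotor: r = 68 mm = 6.8 cm
123,766.4 = 11.18 × 6.8 × (N/1000)²
(N/1000)² = 123,766.4 / 76.024 = 1627.991
N = 1000 × √1627.991 ≈ 40,348.4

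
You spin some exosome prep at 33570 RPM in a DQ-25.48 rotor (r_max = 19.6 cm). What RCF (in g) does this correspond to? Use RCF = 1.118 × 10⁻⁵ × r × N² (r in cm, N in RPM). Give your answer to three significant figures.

RCF = 1.118 × 10⁻⁵ × r × N²
RCF = 1.118 × 10⁻⁵ × 19.6 × (33570)² = 1.118 × 10⁻⁵ × 19.6 × 1,126,944,900 ≈ 246,945.2 × g

247000 g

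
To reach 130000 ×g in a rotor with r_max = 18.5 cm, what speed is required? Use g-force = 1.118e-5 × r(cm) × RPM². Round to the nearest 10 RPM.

≈ 25070 RPM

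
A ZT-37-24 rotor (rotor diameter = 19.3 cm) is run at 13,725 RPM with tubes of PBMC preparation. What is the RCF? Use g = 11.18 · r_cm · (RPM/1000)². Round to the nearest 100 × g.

20300 × g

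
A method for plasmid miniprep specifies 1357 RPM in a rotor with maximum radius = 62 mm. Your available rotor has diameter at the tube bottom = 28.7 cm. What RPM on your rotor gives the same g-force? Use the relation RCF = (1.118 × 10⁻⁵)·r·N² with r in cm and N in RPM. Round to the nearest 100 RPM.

≈ 900 RPM

Original rotor: r = 62 mm = 6.2 cm
RCF_original = 1.118 × 10⁻⁵ × 6.2 × (1357)² = 1.118 × 10⁻⁵ × 6.2 × 1,841,449 ≈ 127.6 × g
Your rotor: r = 28.7 / 2 = 14.35 cm
127.6 = 1.118 × 10⁻⁵ × 14.35 × N²
N² = 127.6 / (16.0433 × 10⁻⁵) = 795,348
N ≈ √795,348 ≈ 891.8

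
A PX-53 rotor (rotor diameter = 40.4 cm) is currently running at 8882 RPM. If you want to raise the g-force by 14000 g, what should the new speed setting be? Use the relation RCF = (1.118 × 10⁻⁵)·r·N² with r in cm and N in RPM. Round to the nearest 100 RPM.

11900 RPM

r = 40.4 / 2 = 20.2 cm
Current RCF = 1.118 × 10⁻⁵ × 20.2 × (8882)² = 1.118 × 10⁻⁵ × 20.2 × 78,889,924 ≈ 17,816.2 × g
Target RCF = 17,816.2 + 14,000 = 31,816.2 × g
N² = 31,816.2 / (22.5836 × 10⁻⁵) = 140,881,879
N ≈ √140,881,879 ≈ 11,869.4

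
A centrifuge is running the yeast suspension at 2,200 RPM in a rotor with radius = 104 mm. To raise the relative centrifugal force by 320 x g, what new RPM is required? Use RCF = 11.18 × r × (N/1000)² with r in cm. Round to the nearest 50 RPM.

N₂ ≈ 2750 RPM

r = 104 mm = 10.4 cm
Current RCF = 11.18 × 10.4 × (2.2)² = 11.18 × 10.4 × 4.84 ≈ 562.8 × g
Target RCF = 562.8 + 320 = 882.8 × g
(N/1000)² = 882.8 / 116.272 = 7.592542
N = 1000 × √7.592542 ≈ 2,755.5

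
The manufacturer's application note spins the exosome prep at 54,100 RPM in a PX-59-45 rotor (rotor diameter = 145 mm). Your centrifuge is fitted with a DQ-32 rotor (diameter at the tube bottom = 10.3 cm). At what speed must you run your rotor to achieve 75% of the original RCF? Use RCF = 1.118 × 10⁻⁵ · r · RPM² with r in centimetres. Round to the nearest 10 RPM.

≈ 55590 RPM

Original rotor: r = 145 mm / 2 = 72.5 mm = 7.25 cm
RCF_original = 1.118 × 10⁻⁵ × 7.25 × (54100)² = 1.118 × 10⁻⁵ × 7.25 × 2,926,810,000 ≈ 237,232.6 × g
Target RCF = 0.75 × 237,232.6 ≈ 177,924.5 × g
Your rotor: r = 10.3 / 2 = 5.15 cm
177,924.5 = 1.118 × 10⁻⁵ × 5.15 × N²
N² = 177,924.5 / (5.7577 × 10⁻⁵) = 3,090,200,948
N ≈ √3,090,200,948 ≈ 55,589.6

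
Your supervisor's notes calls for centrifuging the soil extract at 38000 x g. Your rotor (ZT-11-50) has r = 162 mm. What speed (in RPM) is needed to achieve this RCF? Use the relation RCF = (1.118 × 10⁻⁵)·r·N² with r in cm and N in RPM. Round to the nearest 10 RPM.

r = 162 mm = 16.2 cm
38,000 = 1.118 × 10⁻⁵ × 16.2 × N²
N² = 38,000 / (18.1116 × 10⁻⁵) = 209,810,287
N ≈ √209,810,287 ≈ 14,484.8

14480 RPM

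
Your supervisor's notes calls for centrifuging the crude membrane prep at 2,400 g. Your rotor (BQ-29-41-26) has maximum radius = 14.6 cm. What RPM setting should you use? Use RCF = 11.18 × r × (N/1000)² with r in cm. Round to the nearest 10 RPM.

3830 RPM

2,400 = 11.18 × 14.6 × (N/1000)²
(N/1000)² = 2,400 / 163.228 = 14.70336
N = 1000 × √14.70336 ≈ 3,834.5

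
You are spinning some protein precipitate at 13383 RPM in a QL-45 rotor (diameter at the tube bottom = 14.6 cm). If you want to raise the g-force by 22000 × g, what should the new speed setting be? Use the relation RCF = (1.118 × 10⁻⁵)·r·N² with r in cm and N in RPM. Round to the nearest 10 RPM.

21180 RPM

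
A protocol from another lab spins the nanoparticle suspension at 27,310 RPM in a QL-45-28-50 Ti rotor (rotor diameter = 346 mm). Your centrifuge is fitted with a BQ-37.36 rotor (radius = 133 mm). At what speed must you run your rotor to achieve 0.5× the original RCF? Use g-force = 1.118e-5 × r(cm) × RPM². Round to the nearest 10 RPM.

Original rotor: r = 346 mm / 2 = 173 mm = 17.3 cm
RCF = 1.118 × 10⁻⁵ × r × N²
RCF_original = 1.118 × 10⁻⁵ × 17.3 × (27310)² = 1.118 × 10⁻⁵ × 17.3 × 745,836,100 ≈ 144,255.1 × g
Target RCF = 0.5 × 144,255.1 ≈ 72,127.6 × g
Your rotor: r = 133 mm = 13.3 cm
72,127.6 = 1.118 × 10⁻⁵ × 13.3 × N²
N² = 72,127.6 / (14.8694 × 10⁻⁵) = 485,074,045
N ≈ √485,074,045 ≈ 22,024.4

22020 RPM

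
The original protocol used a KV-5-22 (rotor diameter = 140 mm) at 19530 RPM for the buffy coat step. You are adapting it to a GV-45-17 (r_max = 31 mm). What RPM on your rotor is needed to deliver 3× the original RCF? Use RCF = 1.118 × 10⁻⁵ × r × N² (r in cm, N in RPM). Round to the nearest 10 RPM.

≈ 50830 RPM

Original rotor: r = 140 mm / 2 = 70 mm = 7 cm
RCF_original = 1.118 × 10⁻⁵ × 7 × (19530)² = 1.118 × 10⁻⁵ × 7 × 381,420,900 ≈ 29,850 × g
Target RCF = 3 × 29,850 ≈ 89,550 × g
Your rotor: r = 31 mm = 3.1 cm
89,550 = 1.118 × 10⁻⁵ × 3.1 × N²
N² = 89,550 / (3.4658 × 10⁻⁵) = 2,583,819,032
N ≈ √2,583,819,032 ≈ 50,831.3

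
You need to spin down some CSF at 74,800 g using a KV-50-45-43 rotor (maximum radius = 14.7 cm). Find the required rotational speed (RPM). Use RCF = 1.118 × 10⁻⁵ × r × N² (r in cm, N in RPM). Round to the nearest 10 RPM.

21330 RPM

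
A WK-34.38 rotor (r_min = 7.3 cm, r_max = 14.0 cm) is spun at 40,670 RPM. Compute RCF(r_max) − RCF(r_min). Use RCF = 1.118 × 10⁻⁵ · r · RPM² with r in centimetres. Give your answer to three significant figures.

≈ 124000 g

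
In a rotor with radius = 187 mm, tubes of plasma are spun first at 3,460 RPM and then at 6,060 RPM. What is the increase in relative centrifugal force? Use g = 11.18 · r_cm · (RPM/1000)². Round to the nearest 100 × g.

r = 187 mm = 18.7 cm
RCF₁ = 11.18 × 18.7 × (3.46)² = 11.18 × 18.7 × 11.9716 ≈ 2,502.9 × g
RCF₂ = 11.18 × 18.7 × (6.06)² = 11.18 × 18.7 × 36.7236 ≈ 7,677.7 × g
Increase = 7,677.7 − 2,502.9 = 5,174.8

≈ 5200 x g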